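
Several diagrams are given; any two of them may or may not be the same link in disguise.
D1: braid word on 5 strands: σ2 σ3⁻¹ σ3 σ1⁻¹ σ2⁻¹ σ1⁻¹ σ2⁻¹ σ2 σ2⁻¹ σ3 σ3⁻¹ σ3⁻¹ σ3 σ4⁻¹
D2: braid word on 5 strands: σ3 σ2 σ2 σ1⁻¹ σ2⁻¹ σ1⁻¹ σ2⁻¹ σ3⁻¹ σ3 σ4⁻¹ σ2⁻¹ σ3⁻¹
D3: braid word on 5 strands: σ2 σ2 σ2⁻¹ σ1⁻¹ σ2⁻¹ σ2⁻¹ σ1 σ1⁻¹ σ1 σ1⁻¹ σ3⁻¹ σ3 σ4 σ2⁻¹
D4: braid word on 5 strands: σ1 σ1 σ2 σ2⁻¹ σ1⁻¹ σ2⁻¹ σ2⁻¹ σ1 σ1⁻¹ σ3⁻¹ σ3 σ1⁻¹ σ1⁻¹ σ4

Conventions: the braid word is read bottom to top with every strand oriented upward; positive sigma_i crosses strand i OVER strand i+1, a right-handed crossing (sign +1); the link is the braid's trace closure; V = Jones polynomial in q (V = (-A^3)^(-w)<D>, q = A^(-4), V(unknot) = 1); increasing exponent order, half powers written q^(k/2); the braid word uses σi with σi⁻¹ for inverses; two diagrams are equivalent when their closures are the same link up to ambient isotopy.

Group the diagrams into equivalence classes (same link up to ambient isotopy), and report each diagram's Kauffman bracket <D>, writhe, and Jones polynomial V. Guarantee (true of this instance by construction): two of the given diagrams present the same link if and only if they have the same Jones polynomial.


equivalence classes: {D1, D2, D3, D4}
D1 (bracket A^-12 + A^-8 + A^-4 + 1; 14 crossings at w = -4): V = q^-3 + q^-2 + q^-1 + 1
V(D2) = q^-3 + q^-2 + q^-1 + 1  (w -4, c 12, <D> = A^-12 + A^-8 + A^-4 + 1)
V(D3) = q^-3 + q^-2 + q^-1 + 1  (w -2, c 14, <D> = A^-6 + A^-2 + A^2 + A^6)
V(D4) = q^-3 + q^-2 + q^-1 + 1  [14 crossings, <D> = A^-6 + A^-2 + A^2 + A^6, w = -2]
key observation: all 4 diagrams share one V(q), hence one class


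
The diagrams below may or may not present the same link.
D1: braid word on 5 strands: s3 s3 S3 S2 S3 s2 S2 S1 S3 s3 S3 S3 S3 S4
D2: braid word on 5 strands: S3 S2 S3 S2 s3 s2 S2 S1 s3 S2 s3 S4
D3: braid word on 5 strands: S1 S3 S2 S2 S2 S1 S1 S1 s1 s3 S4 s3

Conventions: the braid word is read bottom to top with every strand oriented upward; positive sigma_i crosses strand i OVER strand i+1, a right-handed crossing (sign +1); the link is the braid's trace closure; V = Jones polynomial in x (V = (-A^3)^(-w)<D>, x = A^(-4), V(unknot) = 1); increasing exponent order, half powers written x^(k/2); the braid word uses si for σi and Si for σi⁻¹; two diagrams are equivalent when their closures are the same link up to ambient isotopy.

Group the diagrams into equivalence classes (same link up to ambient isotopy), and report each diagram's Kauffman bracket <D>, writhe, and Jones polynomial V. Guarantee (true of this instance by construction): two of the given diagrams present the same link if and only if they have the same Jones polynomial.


grouping into links: {D1} | {D2} | {D3}
V(D1) = -x^-4 + x^-3 + x^-1  (w -6, c 14, <D> = A^-14 + A^-6 - A^-2)
V(D2) = 1  (w -4, c 12, <D> = A^-12)
V(D3) = x^-8 - 2x^-7 + x^-6 - 2x^-5 + 2x^-4 + x^-2  [12 crossings, <D> = A^-10 + 2A^-2 - 2A^2 + A^6 - 2A^10 + A^14, w = -6]
why: 3 values of V(x) split the 3 diagrams


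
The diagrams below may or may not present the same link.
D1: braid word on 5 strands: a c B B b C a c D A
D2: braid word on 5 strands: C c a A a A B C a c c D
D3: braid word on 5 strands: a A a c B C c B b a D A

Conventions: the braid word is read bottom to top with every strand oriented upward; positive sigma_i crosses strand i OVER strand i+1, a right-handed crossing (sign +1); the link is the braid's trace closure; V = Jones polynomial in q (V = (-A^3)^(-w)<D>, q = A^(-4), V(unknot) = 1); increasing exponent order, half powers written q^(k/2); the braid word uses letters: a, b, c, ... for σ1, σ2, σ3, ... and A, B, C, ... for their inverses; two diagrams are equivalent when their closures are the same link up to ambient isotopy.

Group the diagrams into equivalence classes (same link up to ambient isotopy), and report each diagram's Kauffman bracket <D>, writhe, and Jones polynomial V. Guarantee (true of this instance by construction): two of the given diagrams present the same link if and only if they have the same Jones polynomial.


classes: {D1, D2, D3}
V(D1) = 1  [10 crossings, <D> = 1, w = 0]
D2 (bracket 1; 12 crossings at w = 0): V = 1
V(D3) = 1  (w 0, c 12, <D> = 1)
insight: one V(q) for all 3 diagrams — one class (guaranteed)


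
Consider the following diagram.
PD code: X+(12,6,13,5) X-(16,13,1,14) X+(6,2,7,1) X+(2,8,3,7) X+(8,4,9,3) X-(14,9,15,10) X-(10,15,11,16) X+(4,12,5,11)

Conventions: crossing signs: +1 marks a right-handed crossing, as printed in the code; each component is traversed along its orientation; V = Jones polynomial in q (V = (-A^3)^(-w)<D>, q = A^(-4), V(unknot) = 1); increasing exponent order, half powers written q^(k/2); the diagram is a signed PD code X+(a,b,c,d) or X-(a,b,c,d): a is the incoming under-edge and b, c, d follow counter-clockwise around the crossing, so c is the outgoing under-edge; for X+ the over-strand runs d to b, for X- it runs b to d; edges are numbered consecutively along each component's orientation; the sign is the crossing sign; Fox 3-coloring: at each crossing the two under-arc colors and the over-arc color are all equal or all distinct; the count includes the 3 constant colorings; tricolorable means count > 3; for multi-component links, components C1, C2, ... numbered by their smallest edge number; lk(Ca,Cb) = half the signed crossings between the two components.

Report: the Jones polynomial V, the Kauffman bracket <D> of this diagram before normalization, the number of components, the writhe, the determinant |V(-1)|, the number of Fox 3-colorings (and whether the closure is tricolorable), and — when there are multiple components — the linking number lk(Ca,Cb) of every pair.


Jones polynomial: V(q) = -q^-2 + 2q^-1 - 3 + 5q - 4q^2 + 5q^3 - 4q^4 + 2q^5 - q^6
<D> = -A^-18 + 2A^-14 - 4A^-10 + 5A^-6 - 4A^-2 + 5A^2 - 3A^6 + 2A^10 - A^14; writhe +2
components 1, writhe +2 (8 crossings)
3-colorings: 9 of 3^8, det 27 — tricolorable
note: w = +2 (over 8 crossings) is diagram-only; (-A^3)^(-2) removes it from V


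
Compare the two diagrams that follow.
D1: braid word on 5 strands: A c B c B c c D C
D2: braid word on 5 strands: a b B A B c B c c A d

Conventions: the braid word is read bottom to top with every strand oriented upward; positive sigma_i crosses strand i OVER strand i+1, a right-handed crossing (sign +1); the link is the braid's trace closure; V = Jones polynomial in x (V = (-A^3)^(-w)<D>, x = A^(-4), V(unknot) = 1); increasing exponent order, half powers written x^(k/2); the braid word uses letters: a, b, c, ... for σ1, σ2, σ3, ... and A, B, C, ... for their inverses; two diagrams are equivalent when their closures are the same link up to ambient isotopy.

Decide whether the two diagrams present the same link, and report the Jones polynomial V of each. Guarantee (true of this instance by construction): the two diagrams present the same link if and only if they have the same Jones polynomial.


same link: yes
V(D1) = -x^(-3/2) + x^(-1/2) - 2x^(1/2) + x^(3/2) - 2x^(5/2) + x^(7/2)  [9 crossings, <D> = -A^-17 + 2A^-13 - A^-9 + 2A^-5 - A^-1 + A^3, w = -1]
D2 (bracket -A^-11 + 2A^-7 - A^-3 + 2A - A^5 + A^9; 11 crossings at w = +1): V = -x^(-3/2) + x^(-1/2) - 2x^(1/2) + x^(3/2) - 2x^(5/2) + x^(7/2)
note: one V(x) for all 2 diagrams — one class (guaranteed)


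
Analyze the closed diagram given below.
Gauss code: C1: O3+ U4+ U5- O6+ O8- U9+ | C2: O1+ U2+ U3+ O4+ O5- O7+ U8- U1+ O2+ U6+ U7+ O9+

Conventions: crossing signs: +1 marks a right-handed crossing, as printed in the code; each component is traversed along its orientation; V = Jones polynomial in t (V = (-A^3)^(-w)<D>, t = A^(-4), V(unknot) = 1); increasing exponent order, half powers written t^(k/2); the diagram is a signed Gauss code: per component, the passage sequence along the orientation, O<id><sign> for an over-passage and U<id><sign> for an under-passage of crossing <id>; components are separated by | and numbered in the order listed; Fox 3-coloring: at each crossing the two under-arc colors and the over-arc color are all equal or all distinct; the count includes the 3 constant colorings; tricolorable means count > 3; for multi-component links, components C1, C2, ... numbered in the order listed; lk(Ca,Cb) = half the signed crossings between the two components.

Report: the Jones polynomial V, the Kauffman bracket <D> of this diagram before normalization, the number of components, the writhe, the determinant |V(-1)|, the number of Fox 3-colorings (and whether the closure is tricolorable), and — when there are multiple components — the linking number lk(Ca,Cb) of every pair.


V = -t^(3/2) - 2t^(7/2) + t^(9/2) - t^(11/2) + t^(13/2)
<D> = -A^-11 + A^-7 - A^-3 + 2A + A^9 (w = +5)
2 components over 9 crossings, w = +5
lk(C1,C2): +1
9 Fox colorings among 3^9, |V(-1)| = 6: tricolorable
why: w = +5 shifts under R1 moves; the (-A^3)^(-5) factor cancels that in V


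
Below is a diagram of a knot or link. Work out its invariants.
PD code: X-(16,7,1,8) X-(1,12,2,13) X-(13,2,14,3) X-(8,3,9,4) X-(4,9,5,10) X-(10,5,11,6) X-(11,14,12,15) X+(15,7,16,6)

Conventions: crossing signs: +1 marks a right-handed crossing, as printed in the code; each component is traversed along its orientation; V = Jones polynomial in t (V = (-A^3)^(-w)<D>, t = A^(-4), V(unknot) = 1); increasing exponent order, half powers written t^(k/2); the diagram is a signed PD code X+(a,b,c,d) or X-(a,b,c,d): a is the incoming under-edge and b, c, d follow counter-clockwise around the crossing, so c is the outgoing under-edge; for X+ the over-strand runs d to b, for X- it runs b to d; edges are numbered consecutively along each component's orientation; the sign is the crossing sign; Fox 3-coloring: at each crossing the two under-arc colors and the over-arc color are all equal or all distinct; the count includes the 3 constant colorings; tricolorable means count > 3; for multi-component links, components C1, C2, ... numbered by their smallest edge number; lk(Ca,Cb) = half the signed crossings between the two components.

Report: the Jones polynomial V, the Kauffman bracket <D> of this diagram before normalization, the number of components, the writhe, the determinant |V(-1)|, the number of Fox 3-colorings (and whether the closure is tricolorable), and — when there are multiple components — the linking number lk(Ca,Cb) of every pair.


Jones polynomial: V(t) = t^-8 - 2t^-7 + t^-6 - 2t^-5 + 2t^-4 + t^-2
<D> = A^-10 + 2A^-2 - 2A^2 + A^6 - 2A^10 + A^14; writhe -6
components 1, writhe -6 (8 crossings)
3-colorings: 27 of 3^8, det 9 — tricolorable
note: det 9 = |V(-1)|; divisible by 3, so tricolorable


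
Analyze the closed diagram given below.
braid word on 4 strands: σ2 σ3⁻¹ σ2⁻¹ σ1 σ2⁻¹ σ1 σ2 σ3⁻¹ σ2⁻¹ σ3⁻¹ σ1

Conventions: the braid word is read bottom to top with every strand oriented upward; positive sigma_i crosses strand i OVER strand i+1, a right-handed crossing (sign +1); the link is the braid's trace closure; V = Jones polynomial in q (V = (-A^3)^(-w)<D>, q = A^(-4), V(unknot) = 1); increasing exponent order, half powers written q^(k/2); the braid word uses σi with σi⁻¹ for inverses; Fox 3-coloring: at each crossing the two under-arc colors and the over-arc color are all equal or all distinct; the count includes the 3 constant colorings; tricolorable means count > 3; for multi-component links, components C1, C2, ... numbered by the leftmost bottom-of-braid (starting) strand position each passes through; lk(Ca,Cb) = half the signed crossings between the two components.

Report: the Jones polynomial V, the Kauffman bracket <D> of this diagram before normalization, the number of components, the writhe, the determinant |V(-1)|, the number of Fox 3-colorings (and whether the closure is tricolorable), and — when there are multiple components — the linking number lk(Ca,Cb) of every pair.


V(q) = q^-4 - 2q^-3 + 3q^-2 - 4q^-1 + 4 - 3q + 3q^2 - q^3
bracket: A^-15 - 3A^-11 + 3A^-7 - 4A^-3 + 4A - 3A^5 + 2A^9 - A^13, w = -1
1 component, writhe -1, over 11 crossings
det 21, colorings 9 of 3^11 — tricolorable
observation: the span of V is 7, forcing >= 7 crossings in any diagram


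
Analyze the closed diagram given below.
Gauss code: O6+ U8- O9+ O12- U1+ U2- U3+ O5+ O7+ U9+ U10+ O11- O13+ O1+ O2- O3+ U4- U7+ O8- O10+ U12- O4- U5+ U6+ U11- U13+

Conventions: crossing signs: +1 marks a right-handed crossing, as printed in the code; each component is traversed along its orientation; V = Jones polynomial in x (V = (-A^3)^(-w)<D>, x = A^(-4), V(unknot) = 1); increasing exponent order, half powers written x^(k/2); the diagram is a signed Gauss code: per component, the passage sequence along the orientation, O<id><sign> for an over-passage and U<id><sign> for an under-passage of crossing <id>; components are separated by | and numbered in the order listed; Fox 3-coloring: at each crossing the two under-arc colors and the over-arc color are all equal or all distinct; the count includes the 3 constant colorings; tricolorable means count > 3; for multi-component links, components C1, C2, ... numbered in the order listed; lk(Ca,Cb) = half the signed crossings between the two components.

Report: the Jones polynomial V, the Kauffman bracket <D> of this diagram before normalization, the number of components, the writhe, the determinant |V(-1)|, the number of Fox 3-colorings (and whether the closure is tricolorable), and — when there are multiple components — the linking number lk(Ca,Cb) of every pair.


V = -x^-1 + 2 - x + 2x^2 - x^3 + x^4 - x^5
<D> = A^-11 - A^-7 + A^-3 - 2A + A^5 - 2A^9 + A^13 (w = +3)
1 component over 13 crossings, w = +3
9 Fox colorings among 3^13, |V(-1)| = 9: tricolorable
why: |V(-1)| = 9: so tricolorable, since 3 divides 9


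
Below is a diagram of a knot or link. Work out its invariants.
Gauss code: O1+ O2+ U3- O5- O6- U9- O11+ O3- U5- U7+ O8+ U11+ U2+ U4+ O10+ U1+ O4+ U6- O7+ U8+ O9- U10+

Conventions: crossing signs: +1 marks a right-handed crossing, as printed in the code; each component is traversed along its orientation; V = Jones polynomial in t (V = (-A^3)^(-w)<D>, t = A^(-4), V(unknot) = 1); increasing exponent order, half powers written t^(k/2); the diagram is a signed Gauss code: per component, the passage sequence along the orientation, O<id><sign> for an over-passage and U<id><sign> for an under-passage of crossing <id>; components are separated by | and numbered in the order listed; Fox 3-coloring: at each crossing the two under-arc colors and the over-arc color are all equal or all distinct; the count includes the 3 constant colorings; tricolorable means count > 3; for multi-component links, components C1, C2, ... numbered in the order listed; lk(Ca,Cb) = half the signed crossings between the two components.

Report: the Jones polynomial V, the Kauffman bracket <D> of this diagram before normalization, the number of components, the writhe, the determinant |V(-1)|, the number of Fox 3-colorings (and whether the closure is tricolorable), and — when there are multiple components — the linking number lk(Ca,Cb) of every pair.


V = -t^-2 + 2t^-1 - 3 + 5t - 4t^2 + 5t^3 - 4t^4 + 2t^5 - t^6
<D> = A^-15 - 2A^-11 + 4A^-7 - 5A^-3 + 4A - 5A^5 + 3A^9 - 2A^13 + A^17 (w = +3)
1 component over 11 crossings, w = +3
9 Fox colorings among 3^11, |V(-1)| = 27: tricolorable
why: |V(-1)| = 27: so tricolorable, since 3 divides 27


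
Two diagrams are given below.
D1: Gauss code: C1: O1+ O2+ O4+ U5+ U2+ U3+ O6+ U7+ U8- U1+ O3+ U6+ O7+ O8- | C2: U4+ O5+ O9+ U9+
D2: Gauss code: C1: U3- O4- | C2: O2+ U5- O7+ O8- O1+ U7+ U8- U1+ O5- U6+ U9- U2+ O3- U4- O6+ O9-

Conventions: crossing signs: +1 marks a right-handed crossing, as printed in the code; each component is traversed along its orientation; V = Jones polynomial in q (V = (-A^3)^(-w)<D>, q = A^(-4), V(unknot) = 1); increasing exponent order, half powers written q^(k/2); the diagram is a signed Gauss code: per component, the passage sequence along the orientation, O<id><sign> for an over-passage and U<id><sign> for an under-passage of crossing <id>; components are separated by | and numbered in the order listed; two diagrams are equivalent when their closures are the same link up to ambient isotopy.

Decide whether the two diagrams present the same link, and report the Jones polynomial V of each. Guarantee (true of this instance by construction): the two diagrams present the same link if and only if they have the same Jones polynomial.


same link: no
V(D1) = -q^(3/2) - 2q^(7/2) + q^(9/2) - q^(11/2) + q^(13/2)  [9 crossings, <D> = -A^-5 + A^-1 - A^3 + 2A^7 + A^15, w = +7]
D2 (bracket A^-1 + A^7; 9 crossings at w = -1): V = -q^(-5/2) - q^(-1/2)
note: 2 values of V(q) split the 2 diagrams


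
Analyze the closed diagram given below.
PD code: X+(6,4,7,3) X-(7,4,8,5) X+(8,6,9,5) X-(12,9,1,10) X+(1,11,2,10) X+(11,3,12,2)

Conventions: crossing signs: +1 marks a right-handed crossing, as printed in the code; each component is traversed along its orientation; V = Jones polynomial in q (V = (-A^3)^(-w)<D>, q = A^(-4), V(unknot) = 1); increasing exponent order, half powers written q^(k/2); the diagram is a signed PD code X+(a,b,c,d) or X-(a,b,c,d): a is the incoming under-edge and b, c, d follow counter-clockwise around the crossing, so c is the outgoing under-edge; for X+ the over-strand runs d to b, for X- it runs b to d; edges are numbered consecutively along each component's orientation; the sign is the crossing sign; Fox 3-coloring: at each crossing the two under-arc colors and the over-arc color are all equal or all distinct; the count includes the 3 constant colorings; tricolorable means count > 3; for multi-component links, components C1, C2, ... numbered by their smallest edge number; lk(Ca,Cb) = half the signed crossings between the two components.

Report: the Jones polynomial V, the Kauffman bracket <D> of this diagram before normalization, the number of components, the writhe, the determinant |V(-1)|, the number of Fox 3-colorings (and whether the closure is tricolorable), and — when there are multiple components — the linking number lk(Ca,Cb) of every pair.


V(q) = 1
bracket: A^6, w = +2
1 component, writhe +2, over 6 crossings
det 1, colorings 3 of 3^6 — not tricolorable
observation: w = +2 shifts under R1 moves; the (-A^3)^(-2) factor cancels that in V


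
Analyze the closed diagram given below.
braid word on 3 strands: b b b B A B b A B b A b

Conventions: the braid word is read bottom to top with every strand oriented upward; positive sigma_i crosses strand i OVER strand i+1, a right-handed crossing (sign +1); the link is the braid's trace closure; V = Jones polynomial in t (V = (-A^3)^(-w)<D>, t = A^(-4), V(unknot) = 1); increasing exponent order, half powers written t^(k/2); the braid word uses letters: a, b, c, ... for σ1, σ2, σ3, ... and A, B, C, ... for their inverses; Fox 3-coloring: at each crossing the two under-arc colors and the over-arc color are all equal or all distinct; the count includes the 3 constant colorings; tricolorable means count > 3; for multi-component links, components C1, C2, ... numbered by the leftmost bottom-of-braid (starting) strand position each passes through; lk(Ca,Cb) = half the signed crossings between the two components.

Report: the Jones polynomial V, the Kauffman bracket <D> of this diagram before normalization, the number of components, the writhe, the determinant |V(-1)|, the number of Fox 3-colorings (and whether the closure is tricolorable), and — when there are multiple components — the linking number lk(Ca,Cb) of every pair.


V(t) = -t^-3 + t^-2 - t^-1 + 3 - t + t^2 - t^3
bracket: -A^-12 + A^-8 - A^-4 + 3 - A^4 + A^8 - A^12, w = 0
1 component, writhe 0, over 12 crossings
det 9, colorings 27 of 3^12 — tricolorable
observation: w = 0 shifts under R1 moves; the (-A^3)^(0) factor cancels that in V


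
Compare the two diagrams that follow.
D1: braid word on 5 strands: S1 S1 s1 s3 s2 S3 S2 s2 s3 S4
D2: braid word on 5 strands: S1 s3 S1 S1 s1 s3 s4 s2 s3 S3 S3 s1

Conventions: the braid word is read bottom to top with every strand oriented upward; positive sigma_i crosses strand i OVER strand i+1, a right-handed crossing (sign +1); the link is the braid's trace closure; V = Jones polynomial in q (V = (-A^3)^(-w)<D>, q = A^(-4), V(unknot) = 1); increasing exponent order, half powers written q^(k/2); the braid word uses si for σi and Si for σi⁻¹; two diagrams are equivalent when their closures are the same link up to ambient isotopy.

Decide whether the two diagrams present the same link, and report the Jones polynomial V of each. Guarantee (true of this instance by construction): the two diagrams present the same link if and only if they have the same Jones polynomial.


equivalent: yes
V(D1) = 1  (w 0, c 10, <D> = 1)
V(D2) = 1  [12 crossings, <D> = A^6, w = +2]
key observation: Markov moves rewrite D1 (10 crossings) into D2 (12)


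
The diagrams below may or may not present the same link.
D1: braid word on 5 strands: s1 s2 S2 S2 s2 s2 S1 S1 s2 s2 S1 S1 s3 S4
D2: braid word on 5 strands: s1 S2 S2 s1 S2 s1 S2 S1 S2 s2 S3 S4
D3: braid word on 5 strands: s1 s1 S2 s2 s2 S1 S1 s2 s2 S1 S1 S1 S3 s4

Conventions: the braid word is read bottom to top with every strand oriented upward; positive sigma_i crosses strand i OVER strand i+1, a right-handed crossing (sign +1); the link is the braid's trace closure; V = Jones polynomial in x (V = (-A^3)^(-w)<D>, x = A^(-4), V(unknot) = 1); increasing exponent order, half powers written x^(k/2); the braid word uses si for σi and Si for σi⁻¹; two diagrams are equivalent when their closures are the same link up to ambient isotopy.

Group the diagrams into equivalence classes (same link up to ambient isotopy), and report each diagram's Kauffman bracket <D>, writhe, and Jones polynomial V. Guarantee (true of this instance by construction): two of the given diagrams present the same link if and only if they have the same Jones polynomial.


grouping into links: {D1, D3} | {D2}
V(D1) = -x^-3 + 2x^-2 - 2x^-1 + 3 - 2x + 2x^2 - x^3  (w 0, c 14, <D> = -A^-12 + 2A^-8 - 2A^-4 + 3 - 2A^4 + 2A^8 - A^12)
D2 (bracket A^-16 - A^-12 + 2A^-8 - 2A^-4 + 2 - 2A^4 + A^8; 12 crossings at w = -4): V = x^-5 - 2x^-4 + 2x^-3 - 2x^-2 + 2x^-1 - 1 + x
D3 (bracket -A^-12 + 2A^-8 - 2A^-4 + 3 - 2A^4 + 2A^8 - A^12; 14 crossings at w = 0): V = -x^-3 + 2x^-2 - 2x^-1 + 3 - 2x + 2x^2 - x^3
why: 2 classes among 3 diagrams; unequal V(x) rules out equality


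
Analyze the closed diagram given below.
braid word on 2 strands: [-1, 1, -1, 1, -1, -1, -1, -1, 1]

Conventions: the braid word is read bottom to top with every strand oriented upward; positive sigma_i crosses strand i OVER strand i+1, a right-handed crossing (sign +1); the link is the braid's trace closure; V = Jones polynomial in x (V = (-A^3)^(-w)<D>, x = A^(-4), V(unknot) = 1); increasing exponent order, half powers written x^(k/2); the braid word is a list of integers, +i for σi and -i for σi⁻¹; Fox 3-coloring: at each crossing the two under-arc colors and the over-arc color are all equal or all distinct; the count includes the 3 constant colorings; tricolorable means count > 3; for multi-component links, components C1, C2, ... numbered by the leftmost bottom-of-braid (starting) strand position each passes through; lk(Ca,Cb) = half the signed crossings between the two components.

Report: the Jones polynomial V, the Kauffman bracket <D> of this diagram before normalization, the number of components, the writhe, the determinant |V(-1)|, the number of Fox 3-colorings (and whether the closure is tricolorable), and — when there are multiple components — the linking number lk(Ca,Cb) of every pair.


V = -x^-4 + x^-3 + x^-1
<D> = -A^-5 - A^3 + A^7 (w = -3)
1 component over 9 crossings, w = -3
9 Fox colorings among 3^9, |V(-1)| = 3: tricolorable
why: free reduction leaves σ1⁻¹ σ1⁻¹ σ1⁻¹ of the original 9 letters


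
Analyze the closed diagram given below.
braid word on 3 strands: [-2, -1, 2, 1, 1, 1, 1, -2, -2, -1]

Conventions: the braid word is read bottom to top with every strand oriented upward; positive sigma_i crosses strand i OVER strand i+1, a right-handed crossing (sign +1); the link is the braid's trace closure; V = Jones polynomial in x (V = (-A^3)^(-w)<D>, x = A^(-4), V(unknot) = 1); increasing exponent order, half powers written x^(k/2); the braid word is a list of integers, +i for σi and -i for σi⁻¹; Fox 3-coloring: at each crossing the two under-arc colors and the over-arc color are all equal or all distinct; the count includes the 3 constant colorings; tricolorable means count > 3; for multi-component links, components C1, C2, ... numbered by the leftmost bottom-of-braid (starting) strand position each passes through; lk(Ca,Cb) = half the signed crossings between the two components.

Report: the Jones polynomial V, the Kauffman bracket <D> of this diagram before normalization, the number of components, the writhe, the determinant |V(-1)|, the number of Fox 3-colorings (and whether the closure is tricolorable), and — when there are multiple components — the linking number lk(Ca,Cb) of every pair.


V(x) = -x^-3 + x^-2 - x^-1 + 3 - x + x^2 - x^3
bracket: -A^-12 + A^-8 - A^-4 + 3 - A^4 + A^8 - A^12, w = 0
1 component, writhe 0, over 10 crossings
det 9, colorings 27 of 3^10 — tricolorable
observation: w = 0 shifts under R1 moves; the (-A^3)^(0) factor cancels that in V


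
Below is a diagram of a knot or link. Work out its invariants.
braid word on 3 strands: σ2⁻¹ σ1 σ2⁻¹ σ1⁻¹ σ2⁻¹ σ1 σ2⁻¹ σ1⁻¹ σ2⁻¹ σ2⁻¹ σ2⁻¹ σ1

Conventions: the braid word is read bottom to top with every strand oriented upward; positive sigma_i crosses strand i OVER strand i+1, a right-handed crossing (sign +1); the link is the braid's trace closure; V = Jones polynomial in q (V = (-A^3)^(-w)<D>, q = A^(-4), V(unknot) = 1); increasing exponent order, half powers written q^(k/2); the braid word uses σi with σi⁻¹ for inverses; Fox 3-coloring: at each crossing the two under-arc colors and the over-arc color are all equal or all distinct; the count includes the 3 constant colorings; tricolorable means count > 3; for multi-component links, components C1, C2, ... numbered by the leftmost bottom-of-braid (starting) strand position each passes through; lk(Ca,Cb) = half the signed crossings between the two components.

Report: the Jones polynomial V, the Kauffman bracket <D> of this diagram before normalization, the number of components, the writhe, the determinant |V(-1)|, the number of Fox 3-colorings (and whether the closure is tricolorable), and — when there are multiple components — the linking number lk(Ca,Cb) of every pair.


V(q) = q^-8 - 2q^-7 + q^-6 - 2q^-5 + 2q^-4 + q^-2
bracket: A^-10 + 2A^-2 - 2A^2 + A^6 - 2A^10 + A^14, w = -6
1 component, writhe -6, over 12 crossings
det 9, colorings 27 of 3^12 — tricolorable
observation: |V(-1)| = 9: so tricolorable, since 3 divides 9


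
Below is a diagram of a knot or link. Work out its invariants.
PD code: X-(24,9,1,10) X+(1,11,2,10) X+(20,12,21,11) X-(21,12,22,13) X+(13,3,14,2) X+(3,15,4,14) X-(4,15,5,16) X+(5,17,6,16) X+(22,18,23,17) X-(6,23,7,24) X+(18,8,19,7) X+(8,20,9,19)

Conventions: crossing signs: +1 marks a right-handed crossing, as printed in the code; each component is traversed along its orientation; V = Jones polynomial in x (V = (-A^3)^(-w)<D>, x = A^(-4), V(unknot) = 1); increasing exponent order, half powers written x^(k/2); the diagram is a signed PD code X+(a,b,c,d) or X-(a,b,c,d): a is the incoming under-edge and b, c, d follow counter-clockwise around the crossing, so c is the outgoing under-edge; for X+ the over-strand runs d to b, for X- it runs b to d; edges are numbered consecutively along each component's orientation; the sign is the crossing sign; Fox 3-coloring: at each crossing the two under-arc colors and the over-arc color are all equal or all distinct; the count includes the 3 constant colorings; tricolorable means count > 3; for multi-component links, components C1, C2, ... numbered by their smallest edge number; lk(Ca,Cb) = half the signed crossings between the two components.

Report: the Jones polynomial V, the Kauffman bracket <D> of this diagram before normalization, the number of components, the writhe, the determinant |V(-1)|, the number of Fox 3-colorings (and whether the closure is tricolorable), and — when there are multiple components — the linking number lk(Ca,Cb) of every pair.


Jones polynomial: V(x) = x - x^2 + 2x^3 - x^4 + x^5 - x^6
<D> = -A^-12 + A^-8 - A^-4 + 2 - A^4 + A^8; writhe +4
components 1, writhe +4 (12 crossings)
3-colorings: 3 of 3^12, det 7 — not tricolorable
note: the span of V is 5, forcing >= 5 crossings in any diagram


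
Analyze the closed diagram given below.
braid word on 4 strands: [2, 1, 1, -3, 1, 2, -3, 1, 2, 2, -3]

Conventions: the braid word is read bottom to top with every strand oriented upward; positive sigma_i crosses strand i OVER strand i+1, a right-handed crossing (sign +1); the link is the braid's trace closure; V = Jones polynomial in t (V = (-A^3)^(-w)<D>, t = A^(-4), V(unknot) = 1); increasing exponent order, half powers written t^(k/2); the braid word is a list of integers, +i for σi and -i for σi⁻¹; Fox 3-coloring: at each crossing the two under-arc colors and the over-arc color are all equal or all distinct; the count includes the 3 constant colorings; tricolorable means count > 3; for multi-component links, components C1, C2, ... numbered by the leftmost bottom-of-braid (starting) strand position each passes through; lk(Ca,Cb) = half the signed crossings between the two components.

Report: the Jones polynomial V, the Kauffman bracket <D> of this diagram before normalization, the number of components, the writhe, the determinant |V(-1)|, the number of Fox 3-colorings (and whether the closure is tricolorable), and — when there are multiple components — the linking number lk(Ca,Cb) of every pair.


Jones polynomial: V(t) = -t^-1 + 3 - 4t + 7t^2 - 8t^3 + 9t^4 - 9t^5 + 7t^6 - 5t^7 + 3t^8 - t^9
<D> = A^-21 - 3A^-17 + 5A^-13 - 7A^-9 + 9A^-5 - 9A^-1 + 8A^3 - 7A^7 + 4A^11 - 3A^15 + A^19; writhe +5
components 1, writhe +5 (11 crossings)
3-colorings: 9 of 3^11, det 57 — tricolorable
note: V spans 10 powers of t: at least 10 crossings in any diagram


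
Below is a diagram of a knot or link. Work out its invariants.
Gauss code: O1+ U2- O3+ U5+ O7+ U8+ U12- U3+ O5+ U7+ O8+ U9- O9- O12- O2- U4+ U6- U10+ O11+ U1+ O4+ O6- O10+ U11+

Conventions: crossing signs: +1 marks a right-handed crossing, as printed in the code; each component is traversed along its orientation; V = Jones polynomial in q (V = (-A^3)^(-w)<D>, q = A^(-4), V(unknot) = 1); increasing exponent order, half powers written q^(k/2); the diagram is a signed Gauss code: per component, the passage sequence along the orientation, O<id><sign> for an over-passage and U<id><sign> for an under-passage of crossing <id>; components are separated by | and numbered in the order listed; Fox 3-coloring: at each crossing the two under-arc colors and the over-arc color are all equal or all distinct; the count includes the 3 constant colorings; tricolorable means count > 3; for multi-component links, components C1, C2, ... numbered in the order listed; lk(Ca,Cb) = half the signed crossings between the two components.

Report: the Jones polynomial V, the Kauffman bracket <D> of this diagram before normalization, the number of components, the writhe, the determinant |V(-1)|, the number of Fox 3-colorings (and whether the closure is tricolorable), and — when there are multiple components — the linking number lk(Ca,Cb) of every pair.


V(q) = q^2 + 2q^4 - 2q^5 + q^6 - 2q^7 + q^8
bracket: A^-20 - 2A^-16 + A^-12 - 2A^-8 + 2A^-4 + A^4, w = +4
1 component, writhe +4, over 12 crossings
det 9, colorings 27 of 3^12 — tricolorable
observation: det 9 = |V(-1)|; divisible by 3, so tricolorable


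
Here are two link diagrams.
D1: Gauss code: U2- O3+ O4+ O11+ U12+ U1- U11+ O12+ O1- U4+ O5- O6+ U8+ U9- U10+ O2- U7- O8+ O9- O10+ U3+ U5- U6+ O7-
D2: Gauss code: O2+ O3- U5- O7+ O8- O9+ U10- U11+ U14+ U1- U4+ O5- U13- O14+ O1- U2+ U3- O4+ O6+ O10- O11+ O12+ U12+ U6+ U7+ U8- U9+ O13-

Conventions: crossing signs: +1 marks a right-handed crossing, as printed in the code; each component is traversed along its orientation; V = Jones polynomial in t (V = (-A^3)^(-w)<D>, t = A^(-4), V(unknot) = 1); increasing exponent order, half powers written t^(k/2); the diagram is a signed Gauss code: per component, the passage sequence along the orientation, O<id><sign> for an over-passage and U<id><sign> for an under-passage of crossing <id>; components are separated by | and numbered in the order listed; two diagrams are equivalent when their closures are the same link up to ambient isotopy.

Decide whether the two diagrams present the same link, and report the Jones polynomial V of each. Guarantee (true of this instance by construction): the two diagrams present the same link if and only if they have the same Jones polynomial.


equivalent: yes
V(D1) = t^-2 - t^-1 + 1 - t + t^2  (w +2, c 12, <D> = A^-2 - A^2 + A^6 - A^10 + A^14)
V(D2) = t^-2 - t^-1 + 1 - t + t^2  (w +2, c 14, <D> = A^-2 - A^2 + A^6 - A^10 + A^14)
why: one V(t) for all 2 diagrams — one class (guaranteed)


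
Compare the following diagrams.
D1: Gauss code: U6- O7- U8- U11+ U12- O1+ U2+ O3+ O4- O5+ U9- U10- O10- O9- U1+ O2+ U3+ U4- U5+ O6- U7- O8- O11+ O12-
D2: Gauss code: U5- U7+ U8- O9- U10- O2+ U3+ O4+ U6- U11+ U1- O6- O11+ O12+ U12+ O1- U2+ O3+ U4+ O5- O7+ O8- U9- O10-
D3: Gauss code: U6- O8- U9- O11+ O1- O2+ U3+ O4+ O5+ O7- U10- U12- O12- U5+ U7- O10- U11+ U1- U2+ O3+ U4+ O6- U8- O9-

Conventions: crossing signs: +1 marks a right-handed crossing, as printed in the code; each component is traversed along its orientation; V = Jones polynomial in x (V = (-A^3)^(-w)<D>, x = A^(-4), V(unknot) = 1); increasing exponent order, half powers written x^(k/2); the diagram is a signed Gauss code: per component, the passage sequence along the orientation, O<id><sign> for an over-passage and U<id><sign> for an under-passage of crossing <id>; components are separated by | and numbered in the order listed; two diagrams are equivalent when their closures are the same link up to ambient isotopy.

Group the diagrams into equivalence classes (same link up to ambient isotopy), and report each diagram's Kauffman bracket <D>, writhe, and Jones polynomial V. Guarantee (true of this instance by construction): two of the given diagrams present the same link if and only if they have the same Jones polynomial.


classes: {D1, D2, D3}
V(D1) = -x^-3 + x^-2 - x^-1 + 3 - x + x^2 - x^3  [12 crossings, <D> = -A^-18 + A^-14 - A^-10 + 3A^-6 - A^-2 + A^2 - A^6, w = -2]
V(D2) = -x^-3 + x^-2 - x^-1 + 3 - x + x^2 - x^3  [12 crossings, <D> = -A^-12 + A^-8 - A^-4 + 3 - A^4 + A^8 - A^12, w = 0]
V(D3) = -x^-3 + x^-2 - x^-1 + 3 - x + x^2 - x^3  [12 crossings, <D> = -A^-18 + A^-14 - A^-10 + 3A^-6 - A^-2 + A^2 - A^6, w = -2]
note: all 3 diagrams share one V(x), hence one class


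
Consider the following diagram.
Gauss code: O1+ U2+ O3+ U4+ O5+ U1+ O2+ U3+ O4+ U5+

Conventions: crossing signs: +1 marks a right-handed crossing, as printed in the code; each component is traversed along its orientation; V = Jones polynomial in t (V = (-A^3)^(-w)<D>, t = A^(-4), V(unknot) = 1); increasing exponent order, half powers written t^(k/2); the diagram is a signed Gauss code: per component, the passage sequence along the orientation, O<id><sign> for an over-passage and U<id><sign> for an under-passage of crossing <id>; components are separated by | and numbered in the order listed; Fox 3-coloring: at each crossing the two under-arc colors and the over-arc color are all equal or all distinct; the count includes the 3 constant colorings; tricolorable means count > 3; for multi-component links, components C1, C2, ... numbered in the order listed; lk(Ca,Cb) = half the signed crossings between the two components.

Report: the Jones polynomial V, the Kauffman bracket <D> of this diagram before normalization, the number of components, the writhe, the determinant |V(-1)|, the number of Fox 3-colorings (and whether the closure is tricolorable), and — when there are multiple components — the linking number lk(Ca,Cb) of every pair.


V(t) = t^2 + t^4 - t^5 + t^6 - t^7
bracket: A^-13 - A^-9 + A^-5 - A^-1 - A^7, w = +5
1 component, writhe +5, over 5 crossings
det 5, colorings 3 of 3^5 — not tricolorable
observation: V spans 5 powers of t: at least 5 crossings in any diagram


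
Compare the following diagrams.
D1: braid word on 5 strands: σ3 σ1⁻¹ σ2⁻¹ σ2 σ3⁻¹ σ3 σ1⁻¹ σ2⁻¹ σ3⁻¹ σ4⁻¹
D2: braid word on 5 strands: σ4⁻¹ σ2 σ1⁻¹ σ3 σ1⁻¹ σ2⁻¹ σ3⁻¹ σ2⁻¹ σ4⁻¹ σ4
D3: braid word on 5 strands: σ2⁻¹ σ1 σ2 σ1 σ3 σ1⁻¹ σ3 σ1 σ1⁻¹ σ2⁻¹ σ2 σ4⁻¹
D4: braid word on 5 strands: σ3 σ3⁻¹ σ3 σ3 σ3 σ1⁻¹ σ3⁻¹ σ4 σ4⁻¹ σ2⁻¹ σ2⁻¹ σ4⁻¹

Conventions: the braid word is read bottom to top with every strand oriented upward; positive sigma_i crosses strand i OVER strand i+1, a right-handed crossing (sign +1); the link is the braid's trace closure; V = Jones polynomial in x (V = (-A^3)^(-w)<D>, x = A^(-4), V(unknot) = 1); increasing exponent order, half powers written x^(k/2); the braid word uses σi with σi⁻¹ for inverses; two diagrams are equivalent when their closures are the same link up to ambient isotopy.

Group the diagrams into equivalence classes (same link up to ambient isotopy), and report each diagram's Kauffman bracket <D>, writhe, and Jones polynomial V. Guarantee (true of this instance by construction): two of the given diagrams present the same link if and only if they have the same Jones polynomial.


grouping into links: {D1, D2} | {D3} | {D4}
V(D1) = x^-3 + x^-2 + x^-1 + 1  (w -4, c 10, <D> = A^-12 + A^-8 + A^-4 + 1)
V(D2) = x^-3 + x^-2 + x^-1 + 1  (w -4, c 10, <D> = A^-12 + A^-8 + A^-4 + 1)
V(D3) = 1 + x + x^2 + x^3  [12 crossings, <D> = A^-6 + A^-2 + A^2 + A^6, w = +2]
D4 (bracket A^-14 + 2A^-6 + A^2; 12 crossings at w = -2): V = x^-2 + 2 + x^2
key observation: V(x) takes 3 values over 4 diagrams, fixing the grouping


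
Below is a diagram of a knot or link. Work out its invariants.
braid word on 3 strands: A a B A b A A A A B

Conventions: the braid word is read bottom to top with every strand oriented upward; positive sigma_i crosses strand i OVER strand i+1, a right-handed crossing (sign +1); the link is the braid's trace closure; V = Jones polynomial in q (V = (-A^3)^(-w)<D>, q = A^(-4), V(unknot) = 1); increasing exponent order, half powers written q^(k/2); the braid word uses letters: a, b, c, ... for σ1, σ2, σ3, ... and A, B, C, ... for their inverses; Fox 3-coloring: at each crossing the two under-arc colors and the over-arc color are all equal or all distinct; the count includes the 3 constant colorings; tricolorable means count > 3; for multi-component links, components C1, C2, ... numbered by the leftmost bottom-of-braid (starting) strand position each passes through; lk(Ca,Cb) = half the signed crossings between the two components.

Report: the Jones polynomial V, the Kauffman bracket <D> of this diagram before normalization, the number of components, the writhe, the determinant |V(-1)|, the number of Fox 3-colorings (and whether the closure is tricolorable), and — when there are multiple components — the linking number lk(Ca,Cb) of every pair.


V = -q^-9 + q^-8 - 2q^-7 + 3q^-6 - 2q^-5 + 2q^-4 - q^-3 + q^-2
<D> = A^-10 - A^-6 + 2A^-2 - 2A^2 + 3A^6 - 2A^10 + A^14 - A^18 (w = -6)
1 component over 10 crossings, w = -6
3 Fox colorings among 3^10, |V(-1)| = 13: not tricolorable
why: the word shrinks to σ2⁻¹ σ1⁻¹ σ2 σ1⁻¹ σ1⁻¹ σ1⁻¹ σ1⁻¹ σ2⁻¹ after cancelling


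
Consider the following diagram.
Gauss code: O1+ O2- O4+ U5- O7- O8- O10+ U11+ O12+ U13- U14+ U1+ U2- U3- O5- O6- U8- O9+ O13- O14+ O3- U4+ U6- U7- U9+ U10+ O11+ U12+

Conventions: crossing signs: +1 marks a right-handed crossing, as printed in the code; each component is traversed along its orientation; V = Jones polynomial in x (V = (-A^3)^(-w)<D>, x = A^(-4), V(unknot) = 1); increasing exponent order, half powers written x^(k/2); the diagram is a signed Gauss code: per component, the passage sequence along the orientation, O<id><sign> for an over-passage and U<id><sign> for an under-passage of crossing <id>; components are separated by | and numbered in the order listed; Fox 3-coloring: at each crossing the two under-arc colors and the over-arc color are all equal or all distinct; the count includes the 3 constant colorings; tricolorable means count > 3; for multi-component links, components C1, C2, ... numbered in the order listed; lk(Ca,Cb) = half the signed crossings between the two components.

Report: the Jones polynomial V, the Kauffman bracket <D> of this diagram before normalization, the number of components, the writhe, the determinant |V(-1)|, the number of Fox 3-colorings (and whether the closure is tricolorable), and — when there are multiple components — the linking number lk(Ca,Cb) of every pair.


Jones polynomial: V(x) = -x^-3 + 2x^-2 - 2x^-1 + 3 - 2x + 2x^2 - x^3
<D> = -A^-12 + 2A^-8 - 2A^-4 + 3 - 2A^4 + 2A^8 - A^12; writhe 0
components 1, writhe 0 (14 crossings)
3-colorings: 3 of 3^14, det 13 — not tricolorable
note: w = 0 shifts under R1 moves; the (-A^3)^(0) factor cancels that in V
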